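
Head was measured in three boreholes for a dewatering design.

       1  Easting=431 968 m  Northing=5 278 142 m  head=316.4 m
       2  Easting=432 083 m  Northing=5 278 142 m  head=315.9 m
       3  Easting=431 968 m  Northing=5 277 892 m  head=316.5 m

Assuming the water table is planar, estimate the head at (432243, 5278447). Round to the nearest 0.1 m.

315.1 m

∂h/∂x = (315.9 − 316.4) / (432083 − 431968) = -0.004348
∂h/∂y = (316.5 − 316.4) / (5277892 − 5278142) = -0.0004000
h(432243, 5278447) = 316.4 + (-0.004348)·(275) + (-0.0004000)·(305) = 316.4 -1.196 -0.122 = 315.082 m.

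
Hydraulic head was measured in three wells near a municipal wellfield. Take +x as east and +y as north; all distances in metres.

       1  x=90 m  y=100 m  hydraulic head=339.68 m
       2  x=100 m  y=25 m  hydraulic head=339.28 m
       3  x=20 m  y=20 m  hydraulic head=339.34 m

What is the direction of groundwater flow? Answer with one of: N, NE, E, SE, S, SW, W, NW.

S

Differences from 1: to 2 (Δx, Δy, Δh) = (10, -75, -0.40); to 3 = (-70, -80, -0.34).
Determinant of the coordinate differences = 10·(-80) − (-70)·(-75) = -6050.
∂h/∂x = [(-0.40)·(-80) − (-0.34)·(-75)] / -6050 = -0.001074
∂h/∂y = [10·(-0.34) − (-70)·(-0.40)] / -6050 = +0.005190
Flow = −∇h = (+0.001074 east, -0.005190 north), which points south.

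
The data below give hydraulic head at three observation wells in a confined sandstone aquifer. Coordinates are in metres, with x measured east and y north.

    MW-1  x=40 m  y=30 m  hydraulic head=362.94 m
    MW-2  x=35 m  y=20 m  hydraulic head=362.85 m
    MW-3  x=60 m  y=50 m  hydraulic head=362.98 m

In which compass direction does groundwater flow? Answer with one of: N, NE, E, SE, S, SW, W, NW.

Differences from MW-1: to MW-2 (Δx, Δy, Δh) = (-5, -10, -0.09); to MW-3 = (20, 20, +0.04).
Solve a·Δx + b·Δy = Δh: det = (-5)·20 − 20·(-10) = 100.
∂h/∂x = [(-0.09)·20 − (+0.04)·(-10)] / 100 = -0.01400
∂h/∂y = [(-5)·(+0.04) − 20·(-0.09)] / 100 = +0.01600
Flow = −∇h = (+0.01400 east, -0.01600 north), which points southeast.

SE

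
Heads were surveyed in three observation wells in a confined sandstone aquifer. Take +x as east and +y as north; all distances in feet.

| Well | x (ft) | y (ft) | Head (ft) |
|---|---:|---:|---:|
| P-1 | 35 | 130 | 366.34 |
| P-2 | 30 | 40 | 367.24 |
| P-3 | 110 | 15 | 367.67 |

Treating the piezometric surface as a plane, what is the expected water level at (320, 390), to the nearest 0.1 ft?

With h = a·x + b·y + c and P-1 as origin, the differences give:
  (-5)·a + (-90)·b = +0.90
  75·a + (-115)·b = +1.33
Eliminate b (×(-115) and ×(-90), subtract): 7325·a = 16.200 → a = ∂h/∂x = +0.002212
Back-substitute: b = ∂h/∂y = -0.01012.
h(320, 390) = 366.34 + (+0.002212)·(285) + (-0.01012)·(260) = 366.34 +0.630 -2.632 = 364.338 ft.

364.3 ft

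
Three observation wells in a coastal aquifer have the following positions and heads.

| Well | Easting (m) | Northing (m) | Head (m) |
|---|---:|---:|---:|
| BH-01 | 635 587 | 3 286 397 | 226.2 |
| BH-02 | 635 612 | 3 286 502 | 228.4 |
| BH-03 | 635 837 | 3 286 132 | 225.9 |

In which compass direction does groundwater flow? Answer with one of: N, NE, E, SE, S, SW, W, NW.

SW

With h = a·x + b·y + c and BH-01 as origin, the differences give:
  25·a + 105·b = +2.2
  250·a + (-265)·b = -0.3
Eliminate b (×(-265) and ×105, subtract): -32875·a = -551.50 → a = ∂h/∂x = +0.01678
Back-substitute: b = ∂h/∂y = +0.01696.
Flow = −∇h = (-0.01678 east, -0.01696 north), which points southwest.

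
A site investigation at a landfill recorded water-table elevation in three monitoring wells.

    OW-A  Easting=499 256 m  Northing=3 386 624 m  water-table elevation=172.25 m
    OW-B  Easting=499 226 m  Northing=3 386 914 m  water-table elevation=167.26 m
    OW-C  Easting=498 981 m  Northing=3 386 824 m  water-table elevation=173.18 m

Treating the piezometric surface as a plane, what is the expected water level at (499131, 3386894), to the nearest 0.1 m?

Differences from OW-A: to OW-B (Δx, Δy, Δh) = (-30, 290, -4.99); to OW-C = (-275, 200, +0.93).
Solve a·Δx + b·Δy = Δh: det = (-30)·200 − (-275)·290 = 73750.
∂h/∂x = [(-4.99)·200 − (+0.93)·290] / 73750 = -0.01719
∂h/∂y = [(-30)·(+0.93) − (-275)·(-4.99)] / 73750 = -0.01899
h(499131, 3386894) = 172.25 + (-0.01719)·(-125) + (-0.01899)·(270) = 172.25 +2.149 -5.126 = 169.273 m.

169.3 m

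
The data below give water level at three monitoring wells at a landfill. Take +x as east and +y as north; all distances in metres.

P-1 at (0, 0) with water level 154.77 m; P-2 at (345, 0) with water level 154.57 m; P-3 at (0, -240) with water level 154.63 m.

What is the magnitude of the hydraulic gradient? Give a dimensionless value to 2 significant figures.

0.00082

∂h/∂x = (154.57 − 154.77) / (345 − 0) = -0.0005797
∂h/∂y = (154.63 − 154.77) / (-240 − 0) = +0.0005833
|∇h| = √(-0.0005797² + 0.0005833²) = 0.0008224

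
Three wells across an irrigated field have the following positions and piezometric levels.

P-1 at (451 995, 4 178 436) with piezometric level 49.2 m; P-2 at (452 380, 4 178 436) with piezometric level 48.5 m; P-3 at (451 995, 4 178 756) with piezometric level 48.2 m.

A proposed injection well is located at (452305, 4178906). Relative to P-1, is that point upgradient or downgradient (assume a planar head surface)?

∂h/∂x = (48.5 − 49.2) / (452380 − 451995) = -0.001818
∂h/∂y = (48.2 − 49.2) / (4178756 − 4178436) = -0.003125
Head at (452305, 4178906) = 49.2 + (-0.001818)·(310) + (-0.003125)·(470) = 47.17 m.
That is lower than the 49.2 m at P-1, so the point is downgradient.

downgradient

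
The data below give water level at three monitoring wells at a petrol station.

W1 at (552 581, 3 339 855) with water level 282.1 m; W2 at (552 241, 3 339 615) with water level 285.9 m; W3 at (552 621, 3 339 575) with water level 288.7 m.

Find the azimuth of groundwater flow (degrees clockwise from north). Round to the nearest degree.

Differences from W1: to W2 (Δx, Δy, Δh) = (-340, -240, +3.8); to W3 = (40, -280, +6.6).
Solve a·Δx + b·Δy = Δh: det = (-340)·(-280) − 40·(-240) = 104800.
∂h/∂x = [(+3.8)·(-280) − (+6.6)·(-240)] / 104800 = +0.004962
∂h/∂y = [(-340)·(+6.6) − 40·(+3.8)] / 104800 = -0.02286
Flow direction (−∇h) has components (-0.004962 E, +0.02286 N).
Azimuth = atan2(E, N) = atan2(-0.004962, +0.02286) = 347.8° ≈ 348°.

348°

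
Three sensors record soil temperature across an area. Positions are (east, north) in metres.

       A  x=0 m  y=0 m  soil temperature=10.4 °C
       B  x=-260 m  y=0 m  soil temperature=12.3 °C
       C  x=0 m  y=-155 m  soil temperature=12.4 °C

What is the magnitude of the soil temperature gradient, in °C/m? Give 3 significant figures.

0.0148 °C/m

∂T/∂x = (12.3 − 10.4) / (-260 − 0) = -0.007308
∂T/∂y = (12.4 − 10.4) / (-155 − 0) = -0.01290
|∇f| = √(-0.007308² + -0.01290²) = 0.01483 °C/m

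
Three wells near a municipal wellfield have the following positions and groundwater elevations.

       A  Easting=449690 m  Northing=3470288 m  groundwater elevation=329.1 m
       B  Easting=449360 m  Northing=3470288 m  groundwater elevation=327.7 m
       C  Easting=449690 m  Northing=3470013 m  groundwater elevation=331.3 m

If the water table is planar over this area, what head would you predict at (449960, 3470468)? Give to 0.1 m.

328.8 m

∂h/∂x = (327.7 − 329.1) / (449360 − 449690) = +0.004242
∂h/∂y = (331.3 − 329.1) / (3470013 − 3470288) = -0.008000
h(449960, 3470468) = 329.1 + (+0.004242)·(270) + (-0.008000)·(180) = 329.1 +1.145 -1.440 = 328.805 m.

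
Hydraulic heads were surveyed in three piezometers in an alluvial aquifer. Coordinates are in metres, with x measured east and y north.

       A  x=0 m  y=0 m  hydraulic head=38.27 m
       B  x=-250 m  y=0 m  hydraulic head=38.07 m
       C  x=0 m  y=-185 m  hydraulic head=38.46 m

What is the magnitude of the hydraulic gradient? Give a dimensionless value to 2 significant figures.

∂h/∂x = (38.07 − 38.27) / (-250 − 0) = +0.0008000
∂h/∂y = (38.46 − 38.27) / (-185 − 0) = -0.001027
|∇h| = √(0.0008000² + -0.001027²) = 0.001302

0.0013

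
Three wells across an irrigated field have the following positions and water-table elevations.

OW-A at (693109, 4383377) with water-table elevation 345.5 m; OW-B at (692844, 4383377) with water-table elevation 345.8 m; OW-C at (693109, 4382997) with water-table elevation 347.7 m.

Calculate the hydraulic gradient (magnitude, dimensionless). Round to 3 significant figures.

∂h/∂x = (345.8 − 345.5) / (692844 − 693109) = -0.001132
∂h/∂y = (347.7 − 345.5) / (4382997 − 4383377) = -0.005789
|∇h| = √(-0.001132² + -0.005789²) = 0.005899

0.00590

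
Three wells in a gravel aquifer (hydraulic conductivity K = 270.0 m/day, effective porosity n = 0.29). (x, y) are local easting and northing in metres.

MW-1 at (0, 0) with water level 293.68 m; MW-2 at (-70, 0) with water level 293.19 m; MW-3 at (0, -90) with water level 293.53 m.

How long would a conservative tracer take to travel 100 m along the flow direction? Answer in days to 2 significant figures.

15 days

∂h/∂x = (293.19 − 293.68) / (-70 − 0) = +0.007000
∂h/∂y = (293.53 − 293.68) / (-90 − 0) = +0.001667
|∇h| = √(0.007000² + 0.001667²) = 0.007196
Seepage velocity v = K·i/n = 270.0 × 0.007196 / 0.29 = 6.7 m/day.
t = 100 / 6.7 = 14.93 days.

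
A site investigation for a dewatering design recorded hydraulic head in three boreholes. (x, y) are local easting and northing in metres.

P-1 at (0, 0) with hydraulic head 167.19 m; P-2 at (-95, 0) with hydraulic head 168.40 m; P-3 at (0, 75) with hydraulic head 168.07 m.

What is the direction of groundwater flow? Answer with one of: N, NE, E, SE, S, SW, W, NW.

SE

∂h/∂x = (168.40 − 167.19) / (-95 − 0) = -0.01274
∂h/∂y = (168.07 − 167.19) / (75 − 0) = +0.01173
Flow = −∇h = (+0.01274 east, -0.01173 north), which points southeast.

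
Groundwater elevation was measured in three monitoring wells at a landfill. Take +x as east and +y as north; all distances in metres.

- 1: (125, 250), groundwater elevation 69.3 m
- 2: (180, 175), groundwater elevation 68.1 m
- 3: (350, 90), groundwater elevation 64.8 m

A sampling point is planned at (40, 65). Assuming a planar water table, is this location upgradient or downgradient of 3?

upgradient

Taking 1 as reference: 2−1 = (55, -75, -1.2); 3−1 = (225, -160, -4.5).
Solve a·Δx + b·Δy = Δh: det = 55·(-160) − 225·(-75) = 8075.
∂h/∂x = [(-1.2)·(-160) − (-4.5)·(-75)] / 8075 = -0.01802
∂h/∂y = [55·(-4.5) − 225·(-1.2)] / 8075 = +0.002786
Head at (40, 65) = 69.3 + (-0.01802)·(-85) + (+0.002786)·(-185) = 70.32 m.
That is higher than the 64.8 m at 3, so the point is upgradient.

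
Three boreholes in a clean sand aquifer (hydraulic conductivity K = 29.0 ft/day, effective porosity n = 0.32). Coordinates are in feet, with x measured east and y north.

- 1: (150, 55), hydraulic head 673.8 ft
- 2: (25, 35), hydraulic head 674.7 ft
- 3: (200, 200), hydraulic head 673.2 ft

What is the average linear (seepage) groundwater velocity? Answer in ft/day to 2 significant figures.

Taking 1 as reference: 2−1 = (-125, -20, +0.9); 3−1 = (50, 145, -0.6).
Solve a·Δx + b·Δy = Δh: det = (-125)·145 − 50·(-20) = -17125.
∂h/∂x = [(+0.9)·145 − (-0.6)·(-20)] / -17125 = -0.006920
∂h/∂y = [(-125)·(-0.6) − 50·(+0.9)] / -17125 = -0.001752
|∇h| = √(-0.006920² + -0.001752²) = 0.007138
Seepage velocity v = K·i/n = 29.0 × 0.007138 / 0.32 = 0.6469 ft/day.

0.65 ft/day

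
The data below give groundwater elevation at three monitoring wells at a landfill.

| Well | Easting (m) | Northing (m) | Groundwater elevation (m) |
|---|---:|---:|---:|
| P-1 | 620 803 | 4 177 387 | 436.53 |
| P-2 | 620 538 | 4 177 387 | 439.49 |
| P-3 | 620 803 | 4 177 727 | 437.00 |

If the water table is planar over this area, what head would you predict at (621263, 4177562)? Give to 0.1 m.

431.6 m

∂h/∂x = (439.49 − 436.53) / (620538 − 620803) = -0.01117
∂h/∂y = (437.00 − 436.53) / (4177727 − 4177387) = +0.001382
h(621263, 4177562) = 436.53 + (-0.01117)·(460) + (+0.001382)·(175) = 436.53 -5.138 +0.242 = 431.634 m.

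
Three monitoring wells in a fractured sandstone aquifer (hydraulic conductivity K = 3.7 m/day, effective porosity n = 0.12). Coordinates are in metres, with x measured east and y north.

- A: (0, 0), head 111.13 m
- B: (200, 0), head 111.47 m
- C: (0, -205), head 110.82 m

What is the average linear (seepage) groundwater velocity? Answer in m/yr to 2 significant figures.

∂h/∂x = (111.47 − 111.13) / (200 − 0) = +0.001700
∂h/∂y = (110.82 − 111.13) / (-205 − 0) = +0.001512
|∇h| = √(0.001700² + 0.001512²) = 0.002275
Seepage velocity v = K·i/n = 3.7 × 0.002275 / 0.12 = 0.07015 m/day = 25.62 m/yr.

26 m/yr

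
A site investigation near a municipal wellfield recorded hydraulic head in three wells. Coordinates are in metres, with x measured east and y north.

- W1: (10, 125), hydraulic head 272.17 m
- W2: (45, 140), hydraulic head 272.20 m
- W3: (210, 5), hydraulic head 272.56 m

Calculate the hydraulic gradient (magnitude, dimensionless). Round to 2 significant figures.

0.0017

Three-point gradient (reference W1): Δ to W2 = (35, 15, +0.03), Δ to W3 = (200, -120, +0.39).
∂h/∂x = +0.001312, ∂h/∂y = -0.001063 (det = -7200).
|∇h| = √(0.001312² + -0.001063²) = 0.001689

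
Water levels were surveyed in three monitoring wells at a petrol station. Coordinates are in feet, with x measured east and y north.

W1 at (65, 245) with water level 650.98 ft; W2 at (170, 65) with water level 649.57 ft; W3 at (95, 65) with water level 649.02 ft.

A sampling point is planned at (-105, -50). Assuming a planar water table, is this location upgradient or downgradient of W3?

downgradient

Differences from W1: to W2 (Δx, Δy, Δh) = (105, -180, -1.41); to W3 = (30, -180, -1.96).
Solve a·Δx + b·Δy = Δh: det = 105·(-180) − 30·(-180) = -13500.
∂h/∂x = [(-1.41)·(-180) − (-1.96)·(-180)] / -13500 = +0.007333
∂h/∂y = [105·(-1.96) − 30·(-1.41)] / -13500 = +0.01211
Head at (-105, -50) = 650.98 + (+0.007333)·(-170) + (+0.01211)·(-295) = 646.16 ft.
That is lower than the 649.02 ft at W3, so the point is downgradient.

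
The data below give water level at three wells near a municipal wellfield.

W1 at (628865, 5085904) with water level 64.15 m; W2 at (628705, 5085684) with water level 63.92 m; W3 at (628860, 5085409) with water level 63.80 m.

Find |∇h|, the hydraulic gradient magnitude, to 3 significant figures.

With h = a·x + b·y + c and W1 as origin, the differences give:
  (-160)·a + (-220)·b = -0.23
  (-5)·a + (-495)·b = -0.35
Eliminate b (×(-495) and ×(-220), subtract): 78100·a = 36.850 → a = ∂h/∂x = +0.0004718
Back-substitute: b = ∂h/∂y = +0.0007023.
|∇h| = √(0.0004718² + 0.0007023²) = 0.0008461

0.000846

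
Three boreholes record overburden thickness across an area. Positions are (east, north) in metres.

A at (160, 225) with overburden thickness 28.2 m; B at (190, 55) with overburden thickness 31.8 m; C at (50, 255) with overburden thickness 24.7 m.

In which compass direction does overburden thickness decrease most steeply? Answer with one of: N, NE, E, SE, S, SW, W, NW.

NW

With d = a·x + b·y + c and A as origin, the differences give:
  30·a + (-170)·b = +3.6
  (-110)·a + 30·b = -3.5
Eliminate b (×30 and ×(-170), subtract): -17800·a = -487.00 → a = ∂d/∂x = +0.02736
Back-substitute: b = ∂d/∂y = -0.01635.
Steepest decrease is along −∇f = (-0.02736 E, +0.01635 N) → northwest.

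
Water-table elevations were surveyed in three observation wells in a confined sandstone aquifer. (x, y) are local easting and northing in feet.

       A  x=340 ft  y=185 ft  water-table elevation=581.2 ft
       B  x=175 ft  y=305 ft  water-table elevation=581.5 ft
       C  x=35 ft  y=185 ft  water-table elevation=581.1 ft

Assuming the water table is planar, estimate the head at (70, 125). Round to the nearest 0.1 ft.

580.9 ft

Differences from A: to B (Δx, Δy, Δh) = (-165, 120, +0.3); to C = (-305, 0, -0.1).
Solve a·Δx + b·Δy = Δh: det = (-165)·0 − (-305)·120 = 36600.
∂h/∂x = [(+0.3)·0 − (-0.1)·120] / 36600 = +0.0003279
∂h/∂y = [(-165)·(-0.1) − (-305)·(+0.3)] / 36600 = +0.002951
h(70, 125) = 581.2 + (+0.0003279)·(-270) + (+0.002951)·(-60) = 581.2 -0.089 -0.177 = 580.934 ft.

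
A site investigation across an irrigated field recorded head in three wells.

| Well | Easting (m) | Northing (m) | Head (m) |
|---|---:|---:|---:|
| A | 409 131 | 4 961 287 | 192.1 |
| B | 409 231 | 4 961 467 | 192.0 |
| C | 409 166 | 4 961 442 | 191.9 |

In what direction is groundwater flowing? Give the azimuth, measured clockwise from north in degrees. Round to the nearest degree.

309°

With h = a·x + b·y + c and A as origin, the differences give:
  100·a + 180·b = -0.1
  35·a + 155·b = -0.2
Eliminate b (×155 and ×180, subtract): 9200·a = 20.50 → a = ∂h/∂x = +0.002228
Back-substitute: b = ∂h/∂y = -0.001793.
Flow direction (−∇h) has components (-0.002228 E, +0.001793 N).
Azimuth = atan2(E, N) = atan2(-0.002228, +0.001793) = 308.8° ≈ 309°.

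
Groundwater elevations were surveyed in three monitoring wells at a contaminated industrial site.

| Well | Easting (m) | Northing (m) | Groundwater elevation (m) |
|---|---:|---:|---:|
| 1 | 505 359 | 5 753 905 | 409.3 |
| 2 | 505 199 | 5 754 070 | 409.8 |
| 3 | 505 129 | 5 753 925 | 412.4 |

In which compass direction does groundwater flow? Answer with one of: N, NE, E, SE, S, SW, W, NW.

NE

Three-point gradient (reference 1): Δ to 2 = (-160, 165, +0.5), Δ to 3 = (-230, 20, +3.1).
∂h/∂x = -0.01443, ∂h/∂y = -0.01096 (det = 34750).
Flow = −∇h = (+0.01443 east, +0.01096 north), which points northeast.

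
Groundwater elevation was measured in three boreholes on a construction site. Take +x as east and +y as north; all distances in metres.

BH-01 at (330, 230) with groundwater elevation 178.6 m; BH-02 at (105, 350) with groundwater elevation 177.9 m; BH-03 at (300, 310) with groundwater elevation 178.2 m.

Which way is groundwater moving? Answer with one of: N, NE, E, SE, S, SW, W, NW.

N

Differences from BH-01: to BH-02 (Δx, Δy, Δh) = (-225, 120, -0.7); to BH-03 = (-30, 80, -0.4).
Determinant of the coordinate differences = (-225)·80 − (-30)·120 = -14400.
∂h/∂x = [(-0.7)·80 − (-0.4)·120] / -14400 = +0.0005556
∂h/∂y = [(-225)·(-0.4) − (-30)·(-0.7)] / -14400 = -0.004792
Flow = −∇h = (-0.0005556 east, +0.004792 north), which points north.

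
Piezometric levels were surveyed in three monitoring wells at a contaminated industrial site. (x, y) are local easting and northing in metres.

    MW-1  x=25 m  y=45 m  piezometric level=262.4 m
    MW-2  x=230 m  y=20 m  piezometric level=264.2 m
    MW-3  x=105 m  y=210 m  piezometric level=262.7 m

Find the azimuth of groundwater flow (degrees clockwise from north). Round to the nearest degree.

285°

Taking MW-1 as reference: MW-2−MW-1 = (205, -25, +1.8); MW-3−MW-1 = (80, 165, +0.3).
Determinant of the coordinate differences = 205·165 − 80·(-25) = 35825.
∂h/∂x = [(+1.8)·165 − (+0.3)·(-25)] / 35825 = +0.008500
∂h/∂y = [205·(+0.3) − 80·(+1.8)] / 35825 = -0.002303
Flow direction (−∇h) has components (-0.008500 E, +0.002303 N).
Azimuth = atan2(E, N) = atan2(-0.008500, +0.002303) = 285.2° ≈ 285°.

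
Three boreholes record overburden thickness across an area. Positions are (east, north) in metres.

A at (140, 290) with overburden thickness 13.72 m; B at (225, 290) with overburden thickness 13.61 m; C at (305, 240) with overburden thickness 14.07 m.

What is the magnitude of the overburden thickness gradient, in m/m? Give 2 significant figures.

0.011 m/m

With d = a·x + b·y + c and A as origin, the differences give:
  85·a + 0·b = -0.11
  165·a + (-50)·b = +0.35
Eliminate b (×(-50) and ×0, subtract): -4250·a = 5.500 → a = ∂d/∂x = -0.001294
Back-substitute: b = ∂d/∂y = -0.01127.
|∇f| = √(-0.001294² + -0.01127²) = 0.01134 m/m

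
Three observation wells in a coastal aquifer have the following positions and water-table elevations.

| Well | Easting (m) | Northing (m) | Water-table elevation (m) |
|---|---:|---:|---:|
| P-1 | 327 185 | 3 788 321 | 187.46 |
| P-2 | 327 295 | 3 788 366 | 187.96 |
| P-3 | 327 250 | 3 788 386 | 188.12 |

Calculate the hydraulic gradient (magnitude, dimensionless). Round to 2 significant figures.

0.0095

Three-point gradient (reference P-1): Δ to P-2 = (110, 45, +0.50), Δ to P-3 = (65, 65, +0.66).
∂h/∂x = +0.0006627, ∂h/∂y = +0.009491 (det = 4225).
|∇h| = √(0.0006627² + 0.009491²) = 0.009514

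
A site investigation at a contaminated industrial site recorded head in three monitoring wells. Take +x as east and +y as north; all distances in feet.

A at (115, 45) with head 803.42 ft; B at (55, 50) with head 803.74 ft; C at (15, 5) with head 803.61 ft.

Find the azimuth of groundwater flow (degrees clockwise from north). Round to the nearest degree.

Differences from A: to B (Δx, Δy, Δh) = (-60, 5, +0.32); to C = (-100, -40, +0.19).
Solve a·Δx + b·Δy = Δh: det = (-60)·(-40) − (-100)·5 = 2900.
∂h/∂x = [(+0.32)·(-40) − (+0.19)·5] / 2900 = -0.004741
∂h/∂y = [(-60)·(+0.19) − (-100)·(+0.32)] / 2900 = +0.007103
Flow direction (−∇h) has components (+0.004741 E, -0.007103 N).
Azimuth = atan2(E, N) = atan2(+0.004741, -0.007103) = 146.3° ≈ 146°.

146°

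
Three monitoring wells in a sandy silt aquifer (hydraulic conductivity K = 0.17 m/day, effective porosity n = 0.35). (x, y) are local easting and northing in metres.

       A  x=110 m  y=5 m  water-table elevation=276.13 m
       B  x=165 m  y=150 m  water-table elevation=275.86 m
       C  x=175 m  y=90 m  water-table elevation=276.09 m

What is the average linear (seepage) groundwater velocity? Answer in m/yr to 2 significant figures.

0.86 m/yr

With h = a·x + b·y + c and A as origin, the differences give:
  55·a + 145·b = -0.27
  65·a + 85·b = -0.04
Eliminate b (×85 and ×145, subtract): -4750·a = -17.150 → a = ∂h/∂x = +0.003611
Back-substitute: b = ∂h/∂y = -0.003232.
|∇h| = √(0.003611² + -0.003232²) = 0.004846
Seepage velocity v = K·i/n = 0.17 × 0.004846 / 0.35 = 0.002354 m/day = 0.8598 m/yr.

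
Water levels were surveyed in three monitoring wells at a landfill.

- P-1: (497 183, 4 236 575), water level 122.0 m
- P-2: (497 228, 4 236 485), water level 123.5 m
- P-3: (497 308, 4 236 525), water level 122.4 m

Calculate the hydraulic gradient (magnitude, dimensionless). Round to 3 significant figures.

0.0193

Taking P-1 as reference: P-2−P-1 = (45, -90, +1.5); P-3−P-1 = (125, -50, +0.4).
Solve a·Δx + b·Δy = Δh: det = 45·(-50) − 125·(-90) = 9000.
∂h/∂x = [(+1.5)·(-50) − (+0.4)·(-90)] / 9000 = -0.004333
∂h/∂y = [45·(+0.4) − 125·(+1.5)] / 9000 = -0.01883
|∇h| = √(-0.004333² + -0.01883²) = 0.01932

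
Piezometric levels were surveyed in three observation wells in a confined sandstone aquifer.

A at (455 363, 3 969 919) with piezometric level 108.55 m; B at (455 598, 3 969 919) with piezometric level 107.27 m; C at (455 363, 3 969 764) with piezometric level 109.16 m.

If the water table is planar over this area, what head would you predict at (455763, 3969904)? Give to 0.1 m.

∂h/∂x = (107.27 − 108.55) / (455598 − 455363) = -0.005447
∂h/∂y = (109.16 − 108.55) / (3969764 − 3969919) = -0.003935
h(455763, 3969904) = 108.55 + (-0.005447)·(400) + (-0.003935)·(-15) = 108.55 -2.179 +0.059 = 106.430 m.

106.4 m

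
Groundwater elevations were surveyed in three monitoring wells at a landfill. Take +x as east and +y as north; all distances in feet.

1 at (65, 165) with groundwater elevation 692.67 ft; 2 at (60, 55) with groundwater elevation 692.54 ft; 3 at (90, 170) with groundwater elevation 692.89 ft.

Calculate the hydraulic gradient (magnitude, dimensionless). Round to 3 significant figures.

Differences from 1: to 2 (Δx, Δy, Δh) = (-5, -110, -0.13); to 3 = (25, 5, +0.22).
Solve a·Δx + b·Δy = Δh: det = (-5)·5 − 25·(-110) = 2725.
∂h/∂x = [(-0.13)·5 − (+0.22)·(-110)] / 2725 = +0.008642
∂h/∂y = [(-5)·(+0.22) − 25·(-0.13)] / 2725 = +0.0007890
|∇h| = √(0.008642² + 0.0007890²) = 0.008678

0.00868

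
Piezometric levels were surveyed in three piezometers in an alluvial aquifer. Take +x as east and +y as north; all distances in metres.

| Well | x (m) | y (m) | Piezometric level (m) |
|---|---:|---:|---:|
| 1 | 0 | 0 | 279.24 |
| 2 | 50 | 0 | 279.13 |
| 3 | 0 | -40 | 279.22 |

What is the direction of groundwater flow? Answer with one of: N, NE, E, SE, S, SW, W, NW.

E

∂h/∂x = (279.13 − 279.24) / (50 − 0) = -0.002200
∂h/∂y = (279.22 − 279.24) / (-40 − 0) = +0.0005000
Flow = −∇h = (+0.002200 east, -0.0005000 north), which points east.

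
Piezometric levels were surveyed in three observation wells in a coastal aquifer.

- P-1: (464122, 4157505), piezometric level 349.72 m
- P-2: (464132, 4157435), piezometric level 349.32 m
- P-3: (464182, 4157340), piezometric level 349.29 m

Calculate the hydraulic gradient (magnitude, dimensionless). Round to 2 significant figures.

Three-point gradient (reference P-1): Δ to P-2 = (10, -70, -0.40), Δ to P-3 = (60, -165, -0.43).
∂h/∂x = +0.01408, ∂h/∂y = +0.007725 (det = 2550).
|∇h| = √(0.01408² + 0.007725²) = 0.01606

0.016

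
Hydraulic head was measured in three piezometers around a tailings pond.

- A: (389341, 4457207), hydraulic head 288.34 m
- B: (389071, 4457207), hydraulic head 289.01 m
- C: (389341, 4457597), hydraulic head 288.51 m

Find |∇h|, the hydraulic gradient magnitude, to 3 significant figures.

0.00252

∂h/∂x = (289.01 − 288.34) / (389071 − 389341) = -0.002481
∂h/∂y = (288.51 − 288.34) / (4457597 − 4457207) = +0.0004359
|∇h| = √(-0.002481² + 0.0004359²) = 0.002519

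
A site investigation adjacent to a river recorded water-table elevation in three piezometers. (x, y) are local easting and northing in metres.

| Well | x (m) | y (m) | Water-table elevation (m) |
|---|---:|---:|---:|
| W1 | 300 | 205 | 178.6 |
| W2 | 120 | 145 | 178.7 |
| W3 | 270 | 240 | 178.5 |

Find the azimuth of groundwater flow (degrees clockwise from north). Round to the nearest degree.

With h = a·x + b·y + c and W1 as origin, the differences give:
  (-180)·a + (-60)·b = +0.1
  (-30)·a + 35·b = -0.1
Eliminate b (×35 and ×(-60), subtract): -8100·a = -2.50 → a = ∂h/∂x = +0.0003086
Back-substitute: b = ∂h/∂y = -0.002593.
Flow direction (−∇h) has components (-0.0003086 E, +0.002593 N).
Azimuth = atan2(E, N) = atan2(-0.0003086, +0.002593) = 353.2° ≈ 353°.

353°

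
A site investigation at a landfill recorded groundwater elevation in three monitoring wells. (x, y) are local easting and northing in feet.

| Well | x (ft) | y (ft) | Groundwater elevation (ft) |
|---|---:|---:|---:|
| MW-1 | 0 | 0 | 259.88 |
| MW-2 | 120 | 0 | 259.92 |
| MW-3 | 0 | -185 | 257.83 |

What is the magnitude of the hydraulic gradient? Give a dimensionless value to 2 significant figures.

0.011

∂h/∂x = (259.92 − 259.88) / (120 − 0) = +0.0003333
∂h/∂y = (257.83 − 259.88) / (-185 − 0) = +0.01108
|∇h| = √(0.0003333² + 0.01108²) = 0.01109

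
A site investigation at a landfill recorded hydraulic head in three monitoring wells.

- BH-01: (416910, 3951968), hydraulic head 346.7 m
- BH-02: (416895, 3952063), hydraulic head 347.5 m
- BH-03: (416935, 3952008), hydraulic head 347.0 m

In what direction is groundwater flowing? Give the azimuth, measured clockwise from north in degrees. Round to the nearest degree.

Three-point gradient (reference BH-01): Δ to BH-02 = (-15, 95, +0.8), Δ to BH-03 = (25, 40, +0.3).
∂h/∂x = -0.001176, ∂h/∂y = +0.008235 (det = -2975).
Flow direction (−∇h) has components (+0.001176 E, -0.008235 N).
Azimuth = atan2(E, N) = atan2(+0.001176, -0.008235) = 171.9° ≈ 172°.

172°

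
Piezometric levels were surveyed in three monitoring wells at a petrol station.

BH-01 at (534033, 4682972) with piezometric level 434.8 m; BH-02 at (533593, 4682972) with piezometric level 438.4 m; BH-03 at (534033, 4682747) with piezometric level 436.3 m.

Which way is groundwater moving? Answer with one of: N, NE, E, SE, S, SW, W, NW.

∂h/∂x = (438.4 − 434.8) / (533593 − 534033) = -0.008182
∂h/∂y = (436.3 − 434.8) / (4682747 − 4682972) = -0.006667
Flow = −∇h = (+0.008182 east, +0.006667 north), which points northeast.

NE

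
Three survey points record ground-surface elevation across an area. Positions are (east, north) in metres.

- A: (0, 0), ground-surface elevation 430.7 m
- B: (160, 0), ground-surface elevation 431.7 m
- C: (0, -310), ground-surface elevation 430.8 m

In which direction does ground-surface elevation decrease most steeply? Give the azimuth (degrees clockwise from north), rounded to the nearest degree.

273°

∂z/∂x = (431.7 − 430.7) / (160 − 0) = +0.006250
∂z/∂y = (430.8 − 430.7) / (-310 − 0) = -0.0003226
Steepest decrease is along −∇f: components (-0.006250 E, +0.0003226 N).
Azimuth = atan2(-0.006250, +0.0003226) = 273.0° ≈ 273°.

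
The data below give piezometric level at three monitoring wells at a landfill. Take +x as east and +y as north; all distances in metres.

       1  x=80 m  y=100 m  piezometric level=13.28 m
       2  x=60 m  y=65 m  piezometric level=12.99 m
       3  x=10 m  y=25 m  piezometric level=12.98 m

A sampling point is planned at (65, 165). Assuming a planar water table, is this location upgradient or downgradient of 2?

upgradient

With h = a·x + b·y + c and 1 as origin, the differences give:
  (-20)·a + (-35)·b = -0.29
  (-70)·a + (-75)·b = -0.30
Eliminate b (×(-75) and ×(-35), subtract): -950·a = 11.250 → a = ∂h/∂x = -0.01184
Back-substitute: b = ∂h/∂y = +0.01505.
Head at (65, 165) = 13.28 + (-0.01184)·(-15) + (+0.01505)·(65) = 14.44 m.
That is higher than the 12.99 m at 2, so the point is upgradient.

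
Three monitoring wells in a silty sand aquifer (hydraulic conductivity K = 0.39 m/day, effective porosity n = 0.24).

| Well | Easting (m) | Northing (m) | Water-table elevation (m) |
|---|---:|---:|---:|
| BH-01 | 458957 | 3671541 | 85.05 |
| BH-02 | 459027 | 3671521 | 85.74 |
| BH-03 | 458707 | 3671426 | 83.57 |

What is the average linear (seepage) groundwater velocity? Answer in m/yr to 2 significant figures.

Differences from BH-01: to BH-02 (Δx, Δy, Δh) = (70, -20, +0.69); to BH-03 = (-250, -115, -1.48).
Determinant of the coordinate differences = 70·(-115) − (-250)·(-20) = -13050.
∂h/∂x = [(+0.69)·(-115) − (-1.48)·(-20)] / -13050 = +0.008349
∂h/∂y = [70·(-1.48) − (-250)·(+0.69)] / -13050 = -0.005280
|∇h| = √(0.008349² + -0.005280²) = 0.009878
Seepage velocity v = K·i/n = 0.39 × 0.009878 / 0.24 = 0.01605 m/day = 5.862 m/yr.

5.9 m/yr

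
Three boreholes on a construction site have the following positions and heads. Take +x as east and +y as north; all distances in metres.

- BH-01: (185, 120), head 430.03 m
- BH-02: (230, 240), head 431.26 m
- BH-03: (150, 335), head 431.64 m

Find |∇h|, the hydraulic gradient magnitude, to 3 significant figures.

0.00978

Differences from BH-01: to BH-02 (Δx, Δy, Δh) = (45, 120, +1.23); to BH-03 = (-35, 215, +1.61).
Solve a·Δx + b·Δy = Δh: det = 45·215 − (-35)·120 = 13875.
∂h/∂x = [(+1.23)·215 − (+1.61)·120] / 13875 = +0.005135
∂h/∂y = [45·(+1.61) − (-35)·(+1.23)] / 13875 = +0.008324
|∇h| = √(0.005135² + 0.008324²) = 0.00978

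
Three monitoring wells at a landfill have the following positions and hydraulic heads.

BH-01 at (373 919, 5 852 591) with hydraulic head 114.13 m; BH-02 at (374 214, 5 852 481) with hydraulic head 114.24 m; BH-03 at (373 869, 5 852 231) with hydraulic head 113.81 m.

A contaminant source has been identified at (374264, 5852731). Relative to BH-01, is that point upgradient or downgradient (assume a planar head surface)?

With h = a·x + b·y + c and BH-01 as origin, the differences give:
  295·a + (-110)·b = +0.11
  (-50)·a + (-360)·b = -0.32
Eliminate b (×(-360) and ×(-110), subtract): -111700·a = -74.800 → a = ∂h/∂x = +0.0006697
Back-substitute: b = ∂h/∂y = +0.0007959.
Head at (374264, 5852731) = 114.13 + (+0.0006697)·(345) + (+0.0007959)·(140) = 114.47 m.
That is higher than the 114.13 m at BH-01, so the point is upgradient.

upgradient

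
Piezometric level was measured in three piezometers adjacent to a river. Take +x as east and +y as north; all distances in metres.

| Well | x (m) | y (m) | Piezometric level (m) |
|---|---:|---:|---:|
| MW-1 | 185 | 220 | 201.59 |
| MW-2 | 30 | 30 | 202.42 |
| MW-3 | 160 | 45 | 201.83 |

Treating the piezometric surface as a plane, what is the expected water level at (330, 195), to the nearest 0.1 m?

201.0 m

Three-point gradient (reference MW-1): Δ to MW-2 = (-155, -190, +0.83), Δ to MW-3 = (-25, -175, +0.24).
∂h/∂x = -0.004454, ∂h/∂y = -0.0007352 (det = 22375).
h(330, 195) = 201.59 + (-0.004454)·(145) + (-0.0007352)·(-25) = 201.59 -0.646 +0.018 = 200.963 m.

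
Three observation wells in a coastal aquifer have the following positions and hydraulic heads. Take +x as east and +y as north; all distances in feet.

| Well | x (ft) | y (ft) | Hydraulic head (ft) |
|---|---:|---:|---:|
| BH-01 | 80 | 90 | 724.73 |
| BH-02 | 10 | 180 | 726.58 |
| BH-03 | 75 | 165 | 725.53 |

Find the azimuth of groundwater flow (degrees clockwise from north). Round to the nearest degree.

125°

Three-point gradient (reference BH-01): Δ to BH-02 = (-70, 90, +1.85), Δ to BH-03 = (-5, 75, +0.80).
∂h/∂x = -0.01391, ∂h/∂y = +0.009740 (det = -4800).
Flow direction (−∇h) has components (+0.01391 E, -0.009740 N).
Azimuth = atan2(E, N) = atan2(+0.01391, -0.009740) = 125.0° ≈ 125°.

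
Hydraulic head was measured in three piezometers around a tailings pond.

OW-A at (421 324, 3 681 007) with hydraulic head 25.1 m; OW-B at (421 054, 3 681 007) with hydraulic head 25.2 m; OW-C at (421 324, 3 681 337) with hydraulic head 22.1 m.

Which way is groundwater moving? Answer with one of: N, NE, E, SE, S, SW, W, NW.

∂h/∂x = (25.2 − 25.1) / (421054 − 421324) = -0.0003704
∂h/∂y = (22.1 − 25.1) / (3681337 − 3681007) = -0.009091
Flow = −∇h = (+0.0003704 east, +0.009091 north), which points north.

N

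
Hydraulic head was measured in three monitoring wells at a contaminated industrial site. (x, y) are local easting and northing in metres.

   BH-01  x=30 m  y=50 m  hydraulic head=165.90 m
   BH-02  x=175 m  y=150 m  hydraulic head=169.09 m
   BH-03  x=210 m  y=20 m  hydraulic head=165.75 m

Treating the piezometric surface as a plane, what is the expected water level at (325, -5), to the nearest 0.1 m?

Differences from BH-01: to BH-02 (Δx, Δy, Δh) = (145, 100, +3.19); to BH-03 = (180, -30, -0.15).
Determinant of the coordinate differences = 145·(-30) − 180·100 = -22350.
∂h/∂x = [(+3.19)·(-30) − (-0.15)·100] / -22350 = +0.003611
∂h/∂y = [145·(-0.15) − 180·(+3.19)] / -22350 = +0.02666
h(325, -5) = 165.90 + (+0.003611)·(295) + (+0.02666)·(-55) = 165.90 +1.065 -1.467 = 165.499 m.

165.5 m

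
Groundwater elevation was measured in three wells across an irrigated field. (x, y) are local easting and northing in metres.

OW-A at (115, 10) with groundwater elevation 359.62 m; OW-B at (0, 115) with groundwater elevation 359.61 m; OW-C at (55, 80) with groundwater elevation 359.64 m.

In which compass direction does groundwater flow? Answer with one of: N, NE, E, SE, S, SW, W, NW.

SW

Taking OW-A as reference: OW-B−OW-A = (-115, 105, -0.01); OW-C−OW-A = (-60, 70, +0.02).
Determinant of the coordinate differences = (-115)·70 − (-60)·105 = -1750.
∂h/∂x = [(-0.01)·70 − (+0.02)·105] / -1750 = +0.001600
∂h/∂y = [(-115)·(+0.02) − (-60)·(-0.01)] / -1750 = +0.001657
Flow = −∇h = (-0.001600 east, -0.001657 north), which points southwest.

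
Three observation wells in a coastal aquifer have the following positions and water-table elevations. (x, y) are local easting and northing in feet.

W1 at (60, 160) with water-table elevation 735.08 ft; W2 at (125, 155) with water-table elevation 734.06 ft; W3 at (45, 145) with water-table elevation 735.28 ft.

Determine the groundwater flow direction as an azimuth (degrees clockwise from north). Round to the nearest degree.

Taking W1 as reference: W2−W1 = (65, -5, -1.02); W3−W1 = (-15, -15, +0.20).
Solve a·Δx + b·Δy = Δh: det = 65·(-15) − (-15)·(-5) = -1050.
∂h/∂x = [(-1.02)·(-15) − (+0.20)·(-5)] / -1050 = -0.01552
∂h/∂y = [65·(+0.20) − (-15)·(-1.02)] / -1050 = +0.002190
Flow direction (−∇h) has components (+0.01552 E, -0.002190 N).
Azimuth = atan2(E, N) = atan2(+0.01552, -0.002190) = 98.0° ≈ 098°.

098°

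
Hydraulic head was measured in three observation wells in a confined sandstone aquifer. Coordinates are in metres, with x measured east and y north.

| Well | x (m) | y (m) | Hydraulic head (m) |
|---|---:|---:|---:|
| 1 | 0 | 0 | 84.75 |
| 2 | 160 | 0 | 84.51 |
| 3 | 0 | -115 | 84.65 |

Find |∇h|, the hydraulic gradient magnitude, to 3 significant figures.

0.00173

∂h/∂x = (84.51 − 84.75) / (160 − 0) = -0.001500
∂h/∂y = (84.65 − 84.75) / (-115 − 0) = +0.0008696
|∇h| = √(-0.001500² + 0.0008696²) = 0.001734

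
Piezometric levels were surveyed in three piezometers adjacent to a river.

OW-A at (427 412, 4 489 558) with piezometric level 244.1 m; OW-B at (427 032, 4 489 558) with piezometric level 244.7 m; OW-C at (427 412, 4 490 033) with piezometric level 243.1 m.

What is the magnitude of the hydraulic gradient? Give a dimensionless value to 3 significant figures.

0.00263

∂h/∂x = (244.7 − 244.1) / (427032 − 427412) = -0.001579
∂h/∂y = (243.1 − 244.1) / (4490033 − 4489558) = -0.002105
|∇h| = √(-0.001579² + -0.002105²) = 0.002631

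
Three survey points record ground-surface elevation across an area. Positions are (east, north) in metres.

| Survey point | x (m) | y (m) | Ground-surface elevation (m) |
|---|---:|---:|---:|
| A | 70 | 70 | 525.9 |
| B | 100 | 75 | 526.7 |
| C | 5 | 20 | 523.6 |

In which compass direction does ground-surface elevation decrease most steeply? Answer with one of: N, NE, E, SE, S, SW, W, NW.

Three-point gradient (reference A): Δ to B = (30, 5, +0.8), Δ to C = (-65, -50, -2.3).
∂z/∂x = +0.02426, ∂z/∂y = +0.01447 (det = -1175).
Steepest decrease is along −∇f = (-0.02426 E, -0.01447 N) → southwest.

SW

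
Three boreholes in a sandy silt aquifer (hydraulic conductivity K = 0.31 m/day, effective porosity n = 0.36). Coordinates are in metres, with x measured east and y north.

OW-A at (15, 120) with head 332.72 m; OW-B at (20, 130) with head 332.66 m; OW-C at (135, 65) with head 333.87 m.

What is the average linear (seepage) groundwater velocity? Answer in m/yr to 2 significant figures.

3.3 m/yr

Differences from OW-A: to OW-B (Δx, Δy, Δh) = (5, 10, -0.06); to OW-C = (120, -55, +1.15).
Solve a·Δx + b·Δy = Δh: det = 5·(-55) − 120·10 = -1475.
∂h/∂x = [(-0.06)·(-55) − (+1.15)·10] / -1475 = +0.005559
∂h/∂y = [5·(+1.15) − 120·(-0.06)] / -1475 = -0.008780
|∇h| = √(0.005559² + -0.008780²) = 0.01039
Seepage velocity v = K·i/n = 0.31 × 0.01039 / 0.36 = 0.008947 m/day = 3.268 m/yr.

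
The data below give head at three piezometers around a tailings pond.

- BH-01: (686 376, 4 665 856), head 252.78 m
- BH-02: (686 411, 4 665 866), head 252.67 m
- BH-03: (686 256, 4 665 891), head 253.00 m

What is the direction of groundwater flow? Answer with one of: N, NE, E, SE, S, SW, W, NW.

With h = a·x + b·y + c and BH-01 as origin, the differences give:
  35·a + 10·b = -0.11
  (-120)·a + 35·b = +0.22
Eliminate b (×35 and ×10, subtract): 2425·a = -6.050 → a = ∂h/∂x = -0.002495
Back-substitute: b = ∂h/∂y = -0.002268.
Flow = −∇h = (+0.002495 east, +0.002268 north), which points northeast.

NE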